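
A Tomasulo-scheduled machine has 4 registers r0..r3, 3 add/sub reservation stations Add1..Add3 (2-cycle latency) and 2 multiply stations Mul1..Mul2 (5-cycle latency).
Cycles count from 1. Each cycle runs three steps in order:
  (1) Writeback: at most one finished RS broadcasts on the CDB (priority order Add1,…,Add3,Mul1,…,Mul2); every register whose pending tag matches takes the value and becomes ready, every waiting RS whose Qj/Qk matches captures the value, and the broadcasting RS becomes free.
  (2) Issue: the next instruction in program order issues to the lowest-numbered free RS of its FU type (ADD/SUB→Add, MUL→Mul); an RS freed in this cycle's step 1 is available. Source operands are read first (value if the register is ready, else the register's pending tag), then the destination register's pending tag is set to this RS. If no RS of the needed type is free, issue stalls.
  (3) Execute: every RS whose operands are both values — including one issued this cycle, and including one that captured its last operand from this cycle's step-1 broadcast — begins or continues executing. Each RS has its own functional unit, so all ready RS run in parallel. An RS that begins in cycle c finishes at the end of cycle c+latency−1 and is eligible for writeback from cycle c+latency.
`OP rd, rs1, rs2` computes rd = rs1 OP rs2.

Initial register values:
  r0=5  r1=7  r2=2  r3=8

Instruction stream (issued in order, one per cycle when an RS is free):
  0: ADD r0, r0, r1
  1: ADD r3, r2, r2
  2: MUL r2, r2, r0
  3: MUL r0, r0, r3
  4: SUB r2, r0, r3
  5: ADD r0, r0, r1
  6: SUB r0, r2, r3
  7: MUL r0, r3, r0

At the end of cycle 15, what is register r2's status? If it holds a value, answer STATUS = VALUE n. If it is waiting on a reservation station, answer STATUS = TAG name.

STATUS = VALUE 44

cycle 1: issue ADD r0<-Add1 // r0:Add1,r1:7,r2:2,r3:8
cycle 2: issue ADD r3<-Add2 // r0:Add1,r1:7,r2:2,r3:Add2
cycle 3: CDB Add1=12; issue MUL r2<-Mul1 // r0:12,r1:7,r2:Mul1,r3:Add2
cycle 4: CDB Add2=4; issue MUL r0<-Mul2 // r0:Mul2,r1:7,r2:Mul1,r3:4
cycle 5: issue SUB r2<-Add1 // r0:Mul2,r1:7,r2:Add1,r3:4
cycle 6: issue ADD r0<-Add2 // r0:Add2,r1:7,r2:Add1,r3:4
cycle 7: issue SUB r0<-Add3 // r0:Add3,r1:7,r2:Add1,r3:4
cycle 8: CDB Mul1=24; issue MUL r0<-Mul1 // r0:Mul1,r1:7,r2:Add1,r3:4
cycle 9: CDB Mul2=48 // r0:Mul1,r1:7,r2:Add1,r3:4
cycle 10: - // r0:Mul1,r1:7,r2:Add1,r3:4
cycle 11: CDB Add1=44 // r0:Mul1,r1:7,r2:44,r3:4
cycle 12: CDB Add2=55 // r0:Mul1,r1:7,r2:44,r3:4
cycle 13: CDB Add3=40 // r0:Mul1,r1:7,r2:44,r3:4
cycle 14: - // r0:Mul1,r1:7,r2:44,r3:4
cycle 15: - // r0:Mul1,r1:7,r2:44,r3:4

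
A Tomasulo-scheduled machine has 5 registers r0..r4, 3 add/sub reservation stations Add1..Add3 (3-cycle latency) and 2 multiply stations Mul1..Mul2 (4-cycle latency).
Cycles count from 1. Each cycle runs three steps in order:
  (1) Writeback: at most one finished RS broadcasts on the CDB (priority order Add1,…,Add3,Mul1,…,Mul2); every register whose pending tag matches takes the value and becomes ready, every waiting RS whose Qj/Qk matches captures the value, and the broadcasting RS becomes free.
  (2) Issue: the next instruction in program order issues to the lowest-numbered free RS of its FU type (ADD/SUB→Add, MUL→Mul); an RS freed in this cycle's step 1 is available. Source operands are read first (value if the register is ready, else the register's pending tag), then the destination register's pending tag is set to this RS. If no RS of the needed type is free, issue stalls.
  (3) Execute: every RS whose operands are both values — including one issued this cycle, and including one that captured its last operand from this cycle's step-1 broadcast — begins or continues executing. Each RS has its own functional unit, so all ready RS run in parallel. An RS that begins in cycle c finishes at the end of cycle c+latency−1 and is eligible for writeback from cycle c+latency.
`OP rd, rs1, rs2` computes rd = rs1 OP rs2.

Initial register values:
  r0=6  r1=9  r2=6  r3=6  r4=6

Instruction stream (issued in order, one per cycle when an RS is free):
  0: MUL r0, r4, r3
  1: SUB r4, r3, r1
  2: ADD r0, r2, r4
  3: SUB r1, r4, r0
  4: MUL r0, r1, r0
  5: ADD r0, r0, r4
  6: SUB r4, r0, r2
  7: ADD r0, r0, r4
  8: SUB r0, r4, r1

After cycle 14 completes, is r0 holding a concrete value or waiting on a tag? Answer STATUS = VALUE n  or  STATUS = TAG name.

  c1: issue MUL r0<-Mul1  regs: r0:Mul1,r1:9,r2:6,r3:6,r4:6
  c2: issue SUB r4<-Add1  regs: r0:Mul1,r1:9,r2:6,r3:6,r4:Add1
  c3: issue ADD r0<-Add2  regs: r0:Add2,r1:9,r2:6,r3:6,r4:Add1
  c4: issue SUB r1<-Add3  regs: r0:Add2,r1:Add3,r2:6,r3:6,r4:Add1
  c5: CDB Add1=-3; issue MUL r0<-Mul2  regs: r0:Mul2,r1:Add3,r2:6,r3:6,r4:-3
  c6: CDB Mul1=36; issue ADD r0<-Add1  regs: r0:Add1,r1:Add3,r2:6,r3:6,r4:-3
  c7: stall  regs: r0:Add1,r1:Add3,r2:6,r3:6,r4:-3
  c8: CDB Add2=3; issue SUB r4<-Add2  regs: r0:Add1,r1:Add3,r2:6,r3:6,r4:Add2
  c9: stall  regs: r0:Add1,r1:Add3,r2:6,r3:6,r4:Add2
  c10: stall  regs: r0:Add1,r1:Add3,r2:6,r3:6,r4:Add2
  c11: CDB Add3=-6; issue ADD r0<-Add3  regs: r0:Add3,r1:-6,r2:6,r3:6,r4:Add2
  c12: stall  regs: r0:Add3,r1:-6,r2:6,r3:6,r4:Add2
  c13: stall  regs: r0:Add3,r1:-6,r2:6,r3:6,r4:Add2
  c14: stall  regs: r0:Add3,r1:-6,r2:6,r3:6,r4:Add2

STATUS = TAG Add3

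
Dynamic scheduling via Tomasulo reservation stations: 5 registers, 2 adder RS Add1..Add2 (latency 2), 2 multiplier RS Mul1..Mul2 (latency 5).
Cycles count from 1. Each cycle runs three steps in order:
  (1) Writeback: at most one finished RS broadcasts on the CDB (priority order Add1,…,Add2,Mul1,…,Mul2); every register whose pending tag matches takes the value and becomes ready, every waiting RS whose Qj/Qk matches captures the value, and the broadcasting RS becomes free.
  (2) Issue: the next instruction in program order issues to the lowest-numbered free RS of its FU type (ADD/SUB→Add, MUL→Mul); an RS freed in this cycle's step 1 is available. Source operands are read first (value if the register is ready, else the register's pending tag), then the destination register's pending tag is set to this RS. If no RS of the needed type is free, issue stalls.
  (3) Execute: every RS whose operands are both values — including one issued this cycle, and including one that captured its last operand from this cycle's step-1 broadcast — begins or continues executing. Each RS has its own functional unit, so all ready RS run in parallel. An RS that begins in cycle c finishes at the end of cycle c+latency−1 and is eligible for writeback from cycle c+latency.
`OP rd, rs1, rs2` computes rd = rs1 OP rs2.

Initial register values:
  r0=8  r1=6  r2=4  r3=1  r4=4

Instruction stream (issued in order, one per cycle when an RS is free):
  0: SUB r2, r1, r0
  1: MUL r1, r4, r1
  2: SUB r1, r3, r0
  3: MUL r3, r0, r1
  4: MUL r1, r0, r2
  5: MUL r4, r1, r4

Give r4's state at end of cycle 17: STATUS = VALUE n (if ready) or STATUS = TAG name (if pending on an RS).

STATUS = VALUE -64

cycle 1: issue SUB r2<-Add1 // r0:8,r1:6,r2:Add1,r3:1,r4:4
cycle 2: issue MUL r1<-Mul1 // r0:8,r1:Mul1,r2:Add1,r3:1,r4:4
cycle 3: CDB Add1=-2; issue SUB r1<-Add1 // r0:8,r1:Add1,r2:-2,r3:1,r4:4
cycle 4: issue MUL r3<-Mul2 // r0:8,r1:Add1,r2:-2,r3:Mul2,r4:4
cycle 5: CDB Add1=-7; stall // r0:8,r1:-7,r2:-2,r3:Mul2,r4:4
cycle 6: stall // r0:8,r1:-7,r2:-2,r3:Mul2,r4:4
cycle 7: CDB Mul1=24; issue MUL r1<-Mul1 // r0:8,r1:Mul1,r2:-2,r3:Mul2,r4:4
cycle 8: stall // r0:8,r1:Mul1,r2:-2,r3:Mul2,r4:4
cycle 9: stall // r0:8,r1:Mul1,r2:-2,r3:Mul2,r4:4
cycle 10: CDB Mul2=-56; issue MUL r4<-Mul2 // r0:8,r1:Mul1,r2:-2,r3:-56,r4:Mul2
cycle 11: - // r0:8,r1:Mul1,r2:-2,r3:-56,r4:Mul2
cycle 12: CDB Mul1=-16 // r0:8,r1:-16,r2:-2,r3:-56,r4:Mul2
cycle 13: - // r0:8,r1:-16,r2:-2,r3:-56,r4:Mul2
cycle 14: - // r0:8,r1:-16,r2:-2,r3:-56,r4:Mul2
cycle 15: - // r0:8,r1:-16,r2:-2,r3:-56,r4:Mul2
cycle 16: - // r0:8,r1:-16,r2:-2,r3:-56,r4:Mul2
cycle 17: CDB Mul2=-64 // r0:8,r1:-16,r2:-2,r3:-56,r4:-64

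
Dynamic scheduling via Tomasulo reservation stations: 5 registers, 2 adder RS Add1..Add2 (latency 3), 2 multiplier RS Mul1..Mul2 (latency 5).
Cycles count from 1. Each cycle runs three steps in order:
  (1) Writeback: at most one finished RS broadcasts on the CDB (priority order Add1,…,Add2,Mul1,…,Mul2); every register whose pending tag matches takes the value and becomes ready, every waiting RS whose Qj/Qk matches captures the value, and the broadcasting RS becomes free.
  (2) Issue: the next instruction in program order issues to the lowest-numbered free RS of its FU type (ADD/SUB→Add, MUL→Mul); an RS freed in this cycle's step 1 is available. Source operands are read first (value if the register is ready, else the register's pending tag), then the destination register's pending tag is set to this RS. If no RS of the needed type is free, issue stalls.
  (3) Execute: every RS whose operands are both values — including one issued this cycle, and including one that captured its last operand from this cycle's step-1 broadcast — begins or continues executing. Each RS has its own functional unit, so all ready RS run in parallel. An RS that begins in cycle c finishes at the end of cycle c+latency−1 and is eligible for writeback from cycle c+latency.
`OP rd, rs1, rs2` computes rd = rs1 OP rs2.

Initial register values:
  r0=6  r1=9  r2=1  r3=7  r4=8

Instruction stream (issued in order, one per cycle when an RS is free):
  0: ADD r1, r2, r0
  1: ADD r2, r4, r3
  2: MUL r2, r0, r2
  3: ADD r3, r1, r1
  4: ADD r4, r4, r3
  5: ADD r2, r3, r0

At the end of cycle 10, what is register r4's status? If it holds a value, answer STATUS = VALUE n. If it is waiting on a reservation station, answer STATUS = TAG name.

STATUS = TAG Add2

c1: issue ADD r1<-Add1 | r0:6,r1:Add1,r2:1,r3:7,r4:8
c2: issue ADD r2<-Add2 | r0:6,r1:Add1,r2:Add2,r3:7,r4:8
c3: issue MUL r2<-Mul1 | r0:6,r1:Add1,r2:Mul1,r3:7,r4:8
c4: CDB Add1=7; issue ADD r3<-Add1 | r0:6,r1:7,r2:Mul1,r3:Add1,r4:8
c5: CDB Add2=15; issue ADD r4<-Add2 | r0:6,r1:7,r2:Mul1,r3:Add1,r4:Add2
c6: stall | r0:6,r1:7,r2:Mul1,r3:Add1,r4:Add2
c7: CDB Add1=14; issue ADD r2<-Add1 | r0:6,r1:7,r2:Add1,r3:14,r4:Add2
c8: - | r0:6,r1:7,r2:Add1,r3:14,r4:Add2
c9: - | r0:6,r1:7,r2:Add1,r3:14,r4:Add2
c10: CDB Add1=20 | r0:6,r1:7,r2:20,r3:14,r4:Add2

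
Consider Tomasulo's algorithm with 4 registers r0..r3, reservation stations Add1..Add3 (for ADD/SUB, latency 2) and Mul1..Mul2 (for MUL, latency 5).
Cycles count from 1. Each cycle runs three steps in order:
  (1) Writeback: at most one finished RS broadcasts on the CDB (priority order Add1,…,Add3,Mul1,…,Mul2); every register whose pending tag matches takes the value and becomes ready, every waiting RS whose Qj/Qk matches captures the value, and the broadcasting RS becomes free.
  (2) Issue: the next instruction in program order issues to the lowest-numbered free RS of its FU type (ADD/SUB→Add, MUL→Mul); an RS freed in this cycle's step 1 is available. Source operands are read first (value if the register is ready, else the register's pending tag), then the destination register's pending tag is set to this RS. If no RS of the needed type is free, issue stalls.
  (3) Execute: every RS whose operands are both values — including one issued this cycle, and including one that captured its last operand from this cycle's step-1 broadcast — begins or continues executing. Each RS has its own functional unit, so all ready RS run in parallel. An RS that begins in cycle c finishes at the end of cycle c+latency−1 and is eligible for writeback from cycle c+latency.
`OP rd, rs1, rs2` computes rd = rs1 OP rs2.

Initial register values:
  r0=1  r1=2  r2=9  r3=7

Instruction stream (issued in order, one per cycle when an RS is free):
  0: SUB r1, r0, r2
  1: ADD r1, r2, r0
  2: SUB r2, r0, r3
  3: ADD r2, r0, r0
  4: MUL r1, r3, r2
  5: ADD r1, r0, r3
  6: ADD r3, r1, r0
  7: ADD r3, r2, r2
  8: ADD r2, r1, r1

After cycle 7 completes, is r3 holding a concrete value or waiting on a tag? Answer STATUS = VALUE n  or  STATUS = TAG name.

c1: issue SUB r1<-Add1 | r0:1,r1:Add1,r2:9,r3:7
c2: issue ADD r1<-Add2 | r0:1,r1:Add2,r2:9,r3:7
c3: CDB Add1=-8; issue SUB r2<-Add1 | r0:1,r1:Add2,r2:Add1,r3:7
c4: CDB Add2=10; issue ADD r2<-Add2 | r0:1,r1:10,r2:Add2,r3:7
c5: CDB Add1=-6; issue MUL r1<-Mul1 | r0:1,r1:Mul1,r2:Add2,r3:7
c6: CDB Add2=2; issue ADD r1<-Add1 | r0:1,r1:Add1,r2:2,r3:7
c7: issue ADD r3<-Add2 | r0:1,r1:Add1,r2:2,r3:Add2

STATUS = TAG Add2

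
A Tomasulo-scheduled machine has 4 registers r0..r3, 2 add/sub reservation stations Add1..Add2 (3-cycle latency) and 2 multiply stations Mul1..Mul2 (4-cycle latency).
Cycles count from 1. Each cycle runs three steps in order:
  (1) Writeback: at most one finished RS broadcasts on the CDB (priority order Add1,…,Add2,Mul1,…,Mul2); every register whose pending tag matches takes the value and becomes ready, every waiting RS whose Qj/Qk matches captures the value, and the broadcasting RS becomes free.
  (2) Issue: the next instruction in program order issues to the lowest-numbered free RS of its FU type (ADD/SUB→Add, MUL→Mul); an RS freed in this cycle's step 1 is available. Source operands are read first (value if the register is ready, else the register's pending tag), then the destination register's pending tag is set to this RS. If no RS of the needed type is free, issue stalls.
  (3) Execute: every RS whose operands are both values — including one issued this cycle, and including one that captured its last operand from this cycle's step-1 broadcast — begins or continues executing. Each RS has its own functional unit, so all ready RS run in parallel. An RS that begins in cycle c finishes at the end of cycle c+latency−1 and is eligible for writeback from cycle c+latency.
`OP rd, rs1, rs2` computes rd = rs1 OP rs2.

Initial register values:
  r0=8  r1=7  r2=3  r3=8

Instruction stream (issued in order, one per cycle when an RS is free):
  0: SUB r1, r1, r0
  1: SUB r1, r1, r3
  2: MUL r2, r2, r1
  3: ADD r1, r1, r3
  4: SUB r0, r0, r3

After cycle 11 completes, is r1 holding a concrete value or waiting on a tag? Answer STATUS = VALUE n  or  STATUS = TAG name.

STATUS = VALUE -1

c1: issue SUB r1<-Add1 | r0:8,r1:Add1,r2:3,r3:8
c2: issue SUB r1<-Add2 | r0:8,r1:Add2,r2:3,r3:8
c3: issue MUL r2<-Mul1 | r0:8,r1:Add2,r2:Mul1,r3:8
c4: CDB Add1=-1; issue ADD r1<-Add1 | r0:8,r1:Add1,r2:Mul1,r3:8
c5: stall | r0:8,r1:Add1,r2:Mul1,r3:8
c6: stall | r0:8,r1:Add1,r2:Mul1,r3:8
c7: CDB Add2=-9; issue SUB r0<-Add2 | r0:Add2,r1:Add1,r2:Mul1,r3:8
c8: - | r0:Add2,r1:Add1,r2:Mul1,r3:8
c9: - | r0:Add2,r1:Add1,r2:Mul1,r3:8
c10: CDB Add1=-1 | r0:Add2,r1:-1,r2:Mul1,r3:8
c11: CDB Add2=0 | r0:0,r1:-1,r2:Mul1,r3:8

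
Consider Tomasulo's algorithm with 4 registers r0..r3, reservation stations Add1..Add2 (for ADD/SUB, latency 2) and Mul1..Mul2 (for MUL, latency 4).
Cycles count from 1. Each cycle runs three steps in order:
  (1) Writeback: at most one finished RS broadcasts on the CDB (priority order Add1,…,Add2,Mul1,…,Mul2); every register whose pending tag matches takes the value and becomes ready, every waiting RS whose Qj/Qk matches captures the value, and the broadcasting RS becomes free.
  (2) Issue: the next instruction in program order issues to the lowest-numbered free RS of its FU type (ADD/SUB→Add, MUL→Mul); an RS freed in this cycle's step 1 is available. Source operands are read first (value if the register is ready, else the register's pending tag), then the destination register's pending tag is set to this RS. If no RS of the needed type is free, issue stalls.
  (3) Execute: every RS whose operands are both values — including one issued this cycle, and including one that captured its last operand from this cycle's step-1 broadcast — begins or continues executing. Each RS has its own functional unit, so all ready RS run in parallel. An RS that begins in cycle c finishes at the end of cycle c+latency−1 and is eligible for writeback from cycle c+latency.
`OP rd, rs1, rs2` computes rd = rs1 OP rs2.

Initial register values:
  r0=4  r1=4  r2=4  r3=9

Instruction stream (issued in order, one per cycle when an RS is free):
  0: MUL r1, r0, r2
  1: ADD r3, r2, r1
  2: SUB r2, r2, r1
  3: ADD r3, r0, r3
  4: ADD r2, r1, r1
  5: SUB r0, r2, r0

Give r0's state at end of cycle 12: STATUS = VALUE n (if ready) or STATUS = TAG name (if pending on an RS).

STATUS = VALUE 28

c1: issue MUL r1<-Mul1 | r0:4,r1:Mul1,r2:4,r3:9
c2: issue ADD r3<-Add1 | r0:4,r1:Mul1,r2:4,r3:Add1
c3: issue SUB r2<-Add2 | r0:4,r1:Mul1,r2:Add2,r3:Add1
c4: stall | r0:4,r1:Mul1,r2:Add2,r3:Add1
c5: CDB Mul1=16; stall | r0:4,r1:16,r2:Add2,r3:Add1
c6: stall | r0:4,r1:16,r2:Add2,r3:Add1
c7: CDB Add1=20; issue ADD r3<-Add1 | r0:4,r1:16,r2:Add2,r3:Add1
c8: CDB Add2=-12; issue ADD r2<-Add2 | r0:4,r1:16,r2:Add2,r3:Add1
c9: CDB Add1=24; issue SUB r0<-Add1 | r0:Add1,r1:16,r2:Add2,r3:24
c10: CDB Add2=32 | r0:Add1,r1:16,r2:32,r3:24
c11: - | r0:Add1,r1:16,r2:32,r3:24
c12: CDB Add1=28 | r0:28,r1:16,r2:32,r3:24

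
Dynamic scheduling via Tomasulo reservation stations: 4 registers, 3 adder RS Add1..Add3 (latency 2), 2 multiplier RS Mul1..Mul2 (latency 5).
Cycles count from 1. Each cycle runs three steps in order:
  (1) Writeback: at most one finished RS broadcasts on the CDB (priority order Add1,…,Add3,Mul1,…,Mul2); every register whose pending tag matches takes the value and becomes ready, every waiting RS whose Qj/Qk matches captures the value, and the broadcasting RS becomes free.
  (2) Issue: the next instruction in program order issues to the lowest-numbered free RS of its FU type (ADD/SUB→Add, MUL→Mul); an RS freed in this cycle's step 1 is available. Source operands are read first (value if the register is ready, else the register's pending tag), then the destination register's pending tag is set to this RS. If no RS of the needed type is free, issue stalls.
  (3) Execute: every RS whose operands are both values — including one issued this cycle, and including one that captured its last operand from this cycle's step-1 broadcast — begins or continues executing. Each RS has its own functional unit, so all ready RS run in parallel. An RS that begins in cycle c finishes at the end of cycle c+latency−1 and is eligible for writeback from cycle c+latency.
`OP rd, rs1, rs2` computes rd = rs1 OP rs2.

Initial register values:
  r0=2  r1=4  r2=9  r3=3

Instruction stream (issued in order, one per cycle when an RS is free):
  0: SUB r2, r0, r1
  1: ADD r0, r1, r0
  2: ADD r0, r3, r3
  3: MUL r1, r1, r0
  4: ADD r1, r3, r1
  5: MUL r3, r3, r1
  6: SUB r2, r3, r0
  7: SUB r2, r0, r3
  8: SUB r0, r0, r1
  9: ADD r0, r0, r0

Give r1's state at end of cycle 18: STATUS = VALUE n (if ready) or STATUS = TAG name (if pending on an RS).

STATUS = VALUE 27

c1: issue SUB r2<-Add1 | r0:2,r1:4,r2:Add1,r3:3
c2: issue ADD r0<-Add2 | r0:Add2,r1:4,r2:Add1,r3:3
c3: CDB Add1=-2; issue ADD r0<-Add1 | r0:Add1,r1:4,r2:-2,r3:3
c4: CDB Add2=6; issue MUL r1<-Mul1 | r0:Add1,r1:Mul1,r2:-2,r3:3
c5: CDB Add1=6; issue ADD r1<-Add1 | r0:6,r1:Add1,r2:-2,r3:3
c6: issue MUL r3<-Mul2 | r0:6,r1:Add1,r2:-2,r3:Mul2
c7: issue SUB r2<-Add2 | r0:6,r1:Add1,r2:Add2,r3:Mul2
c8: issue SUB r2<-Add3 | r0:6,r1:Add1,r2:Add3,r3:Mul2
c9: stall | r0:6,r1:Add1,r2:Add3,r3:Mul2
c10: CDB Mul1=24; stall | r0:6,r1:Add1,r2:Add3,r3:Mul2
c11: stall | r0:6,r1:Add1,r2:Add3,r3:Mul2
c12: CDB Add1=27; issue SUB r0<-Add1 | r0:Add1,r1:27,r2:Add3,r3:Mul2
c13: stall | r0:Add1,r1:27,r2:Add3,r3:Mul2
c14: CDB Add1=-21; issue ADD r0<-Add1 | r0:Add1,r1:27,r2:Add3,r3:Mul2
c15: - | r0:Add1,r1:27,r2:Add3,r3:Mul2
c16: CDB Add1=-42 | r0:-42,r1:27,r2:Add3,r3:Mul2
c17: CDB Mul2=81 | r0:-42,r1:27,r2:Add3,r3:81
c18: - | r0:-42,r1:27,r2:Add3,r3:81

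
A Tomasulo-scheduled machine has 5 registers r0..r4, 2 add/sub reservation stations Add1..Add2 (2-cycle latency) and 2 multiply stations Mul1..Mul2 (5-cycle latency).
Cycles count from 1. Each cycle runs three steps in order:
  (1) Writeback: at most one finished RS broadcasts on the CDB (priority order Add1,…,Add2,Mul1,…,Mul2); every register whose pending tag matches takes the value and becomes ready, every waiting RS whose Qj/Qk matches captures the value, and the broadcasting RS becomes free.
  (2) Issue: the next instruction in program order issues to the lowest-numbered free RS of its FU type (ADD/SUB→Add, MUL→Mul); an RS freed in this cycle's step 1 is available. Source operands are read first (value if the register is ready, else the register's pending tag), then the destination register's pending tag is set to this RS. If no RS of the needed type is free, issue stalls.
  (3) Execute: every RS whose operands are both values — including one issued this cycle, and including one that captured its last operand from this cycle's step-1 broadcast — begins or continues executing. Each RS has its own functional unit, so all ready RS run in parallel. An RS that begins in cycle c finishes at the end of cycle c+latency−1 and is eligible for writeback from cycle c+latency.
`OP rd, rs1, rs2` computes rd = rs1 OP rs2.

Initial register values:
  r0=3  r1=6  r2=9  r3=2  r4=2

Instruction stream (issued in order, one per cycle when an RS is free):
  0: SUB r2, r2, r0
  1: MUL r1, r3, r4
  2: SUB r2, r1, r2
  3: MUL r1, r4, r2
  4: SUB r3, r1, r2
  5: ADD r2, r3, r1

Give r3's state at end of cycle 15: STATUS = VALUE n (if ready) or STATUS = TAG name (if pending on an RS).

STATUS = TAG Add2

c1: issue SUB r2<-Add1 | r0:3,r1:6,r2:Add1,r3:2,r4:2
c2: issue MUL r1<-Mul1 | r0:3,r1:Mul1,r2:Add1,r3:2,r4:2
c3: CDB Add1=6; issue SUB r2<-Add1 | r0:3,r1:Mul1,r2:Add1,r3:2,r4:2
c4: issue MUL r1<-Mul2 | r0:3,r1:Mul2,r2:Add1,r3:2,r4:2
c5: issue SUB r3<-Add2 | r0:3,r1:Mul2,r2:Add1,r3:Add2,r4:2
c6: stall | r0:3,r1:Mul2,r2:Add1,r3:Add2,r4:2
c7: CDB Mul1=4; stall | r0:3,r1:Mul2,r2:Add1,r3:Add2,r4:2
c8: stall | r0:3,r1:Mul2,r2:Add1,r3:Add2,r4:2
c9: CDB Add1=-2; issue ADD r2<-Add1 | r0:3,r1:Mul2,r2:Add1,r3:Add2,r4:2
c10: - | r0:3,r1:Mul2,r2:Add1,r3:Add2,r4:2
c11: - | r0:3,r1:Mul2,r2:Add1,r3:Add2,r4:2
c12: - | r0:3,r1:Mul2,r2:Add1,r3:Add2,r4:2
c13: - | r0:3,r1:Mul2,r2:Add1,r3:Add2,r4:2
c14: CDB Mul2=-4 | r0:3,r1:-4,r2:Add1,r3:Add2,r4:2
c15: - | r0:3,r1:-4,r2:Add1,r3:Add2,r4:2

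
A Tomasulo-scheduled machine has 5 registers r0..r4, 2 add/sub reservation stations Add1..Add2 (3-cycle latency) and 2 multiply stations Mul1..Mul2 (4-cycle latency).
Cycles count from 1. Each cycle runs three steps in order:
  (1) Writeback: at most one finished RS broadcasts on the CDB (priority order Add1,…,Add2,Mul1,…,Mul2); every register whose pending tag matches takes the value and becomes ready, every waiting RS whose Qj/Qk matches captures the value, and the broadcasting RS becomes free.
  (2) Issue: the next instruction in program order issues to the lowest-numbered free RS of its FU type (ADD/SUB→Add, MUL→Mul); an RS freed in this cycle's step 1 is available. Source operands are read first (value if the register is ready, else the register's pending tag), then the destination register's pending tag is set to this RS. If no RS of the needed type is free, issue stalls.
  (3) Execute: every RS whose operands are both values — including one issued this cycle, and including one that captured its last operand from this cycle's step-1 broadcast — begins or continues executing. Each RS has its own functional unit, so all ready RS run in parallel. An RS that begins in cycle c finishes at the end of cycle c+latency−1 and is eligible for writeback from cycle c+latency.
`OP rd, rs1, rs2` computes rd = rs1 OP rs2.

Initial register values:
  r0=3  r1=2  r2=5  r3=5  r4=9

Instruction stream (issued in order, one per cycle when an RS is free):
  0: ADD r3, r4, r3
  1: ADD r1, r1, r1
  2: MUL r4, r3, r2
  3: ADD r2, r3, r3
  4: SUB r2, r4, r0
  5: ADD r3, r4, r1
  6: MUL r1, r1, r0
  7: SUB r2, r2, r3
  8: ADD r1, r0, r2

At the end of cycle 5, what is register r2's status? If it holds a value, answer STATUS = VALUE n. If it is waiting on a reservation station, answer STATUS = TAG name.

STATUS = TAG Add2

  c1: issue ADD r3<-Add1  regs: r0:3,r1:2,r2:5,r3:Add1,r4:9
  c2: issue ADD r1<-Add2  regs: r0:3,r1:Add2,r2:5,r3:Add1,r4:9
  c3: issue MUL r4<-Mul1  regs: r0:3,r1:Add2,r2:5,r3:Add1,r4:Mul1
  c4: CDB Add1=14; issue ADD r2<-Add1  regs: r0:3,r1:Add2,r2:Add1,r3:14,r4:Mul1
  c5: CDB Add2=4; issue SUB r2<-Add2  regs: r0:3,r1:4,r2:Add2,r3:14,r4:Mul1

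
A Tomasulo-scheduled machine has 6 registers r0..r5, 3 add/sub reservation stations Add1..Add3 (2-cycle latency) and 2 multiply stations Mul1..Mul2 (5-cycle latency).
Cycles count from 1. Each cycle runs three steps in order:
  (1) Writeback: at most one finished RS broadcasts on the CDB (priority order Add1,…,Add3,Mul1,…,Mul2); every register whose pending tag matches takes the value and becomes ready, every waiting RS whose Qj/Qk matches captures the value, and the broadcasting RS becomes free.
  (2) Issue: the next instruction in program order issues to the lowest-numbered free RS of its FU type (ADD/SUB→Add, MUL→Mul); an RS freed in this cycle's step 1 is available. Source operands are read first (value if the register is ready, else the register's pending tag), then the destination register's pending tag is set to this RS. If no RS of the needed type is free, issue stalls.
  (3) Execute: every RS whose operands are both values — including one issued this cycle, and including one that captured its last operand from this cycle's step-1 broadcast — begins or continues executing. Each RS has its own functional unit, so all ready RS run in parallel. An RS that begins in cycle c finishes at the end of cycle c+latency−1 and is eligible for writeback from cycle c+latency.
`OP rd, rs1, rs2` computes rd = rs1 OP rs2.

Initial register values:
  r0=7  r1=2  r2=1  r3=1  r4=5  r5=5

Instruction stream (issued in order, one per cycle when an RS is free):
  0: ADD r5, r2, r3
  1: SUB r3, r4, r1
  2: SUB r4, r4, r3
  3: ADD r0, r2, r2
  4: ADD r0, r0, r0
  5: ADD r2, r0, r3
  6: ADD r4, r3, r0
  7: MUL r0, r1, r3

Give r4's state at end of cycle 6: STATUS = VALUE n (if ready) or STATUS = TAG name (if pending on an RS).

cycle 1: issue ADD r5<-Add1 // r0:7,r1:2,r2:1,r3:1,r4:5,r5:Add1
cycle 2: issue SUB r3<-Add2 // r0:7,r1:2,r2:1,r3:Add2,r4:5,r5:Add1
cycle 3: CDB Add1=2; issue SUB r4<-Add1 // r0:7,r1:2,r2:1,r3:Add2,r4:Add1,r5:2
cycle 4: CDB Add2=3; issue ADD r0<-Add2 // r0:Add2,r1:2,r2:1,r3:3,r4:Add1,r5:2
cycle 5: issue ADD r0<-Add3 // r0:Add3,r1:2,r2:1,r3:3,r4:Add1,r5:2
cycle 6: CDB Add1=2; issue ADD r2<-Add1 // r0:Add3,r1:2,r2:Add1,r3:3,r4:2,r5:2

STATUS = VALUE 2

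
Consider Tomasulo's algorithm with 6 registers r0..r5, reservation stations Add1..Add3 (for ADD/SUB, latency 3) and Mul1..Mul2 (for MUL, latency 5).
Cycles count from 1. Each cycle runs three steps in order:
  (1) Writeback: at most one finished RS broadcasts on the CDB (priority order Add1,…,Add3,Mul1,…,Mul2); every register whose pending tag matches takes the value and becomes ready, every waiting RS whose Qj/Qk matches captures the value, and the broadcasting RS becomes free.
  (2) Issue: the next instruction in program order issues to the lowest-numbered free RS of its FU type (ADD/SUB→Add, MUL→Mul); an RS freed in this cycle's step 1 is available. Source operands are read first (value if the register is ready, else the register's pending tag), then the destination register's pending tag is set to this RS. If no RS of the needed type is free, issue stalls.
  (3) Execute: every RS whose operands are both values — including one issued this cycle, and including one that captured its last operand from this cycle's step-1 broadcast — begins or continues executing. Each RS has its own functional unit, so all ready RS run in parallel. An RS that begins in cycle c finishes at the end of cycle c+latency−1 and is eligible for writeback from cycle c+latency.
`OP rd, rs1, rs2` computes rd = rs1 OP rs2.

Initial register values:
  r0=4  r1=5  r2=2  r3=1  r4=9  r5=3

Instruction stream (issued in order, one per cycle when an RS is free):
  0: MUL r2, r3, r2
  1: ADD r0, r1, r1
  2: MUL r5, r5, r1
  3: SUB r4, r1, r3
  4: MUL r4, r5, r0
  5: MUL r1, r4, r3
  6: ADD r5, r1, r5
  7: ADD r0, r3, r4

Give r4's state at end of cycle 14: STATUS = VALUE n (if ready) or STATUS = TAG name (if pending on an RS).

STATUS = VALUE 150

cycle 1: issue MUL r2<-Mul1 // r0:4,r1:5,r2:Mul1,r3:1,r4:9,r5:3
cycle 2: issue ADD r0<-Add1 // r0:Add1,r1:5,r2:Mul1,r3:1,r4:9,r5:3
cycle 3: issue MUL r5<-Mul2 // r0:Add1,r1:5,r2:Mul1,r3:1,r4:9,r5:Mul2
cycle 4: issue SUB r4<-Add2 // r0:Add1,r1:5,r2:Mul1,r3:1,r4:Add2,r5:Mul2
cycle 5: CDB Add1=10; stall // r0:10,r1:5,r2:Mul1,r3:1,r4:Add2,r5:Mul2
cycle 6: CDB Mul1=2; issue MUL r4<-Mul1 // r0:10,r1:5,r2:2,r3:1,r4:Mul1,r5:Mul2
cycle 7: CDB Add2=4; stall // r0:10,r1:5,r2:2,r3:1,r4:Mul1,r5:Mul2
cycle 8: CDB Mul2=15; issue MUL r1<-Mul2 // r0:10,r1:Mul2,r2:2,r3:1,r4:Mul1,r5:15
cycle 9: issue ADD r5<-Add1 // r0:10,r1:Mul2,r2:2,r3:1,r4:Mul1,r5:Add1
cycle 10: issue ADD r0<-Add2 // r0:Add2,r1:Mul2,r2:2,r3:1,r4:Mul1,r5:Add1
cycle 11: - // r0:Add2,r1:Mul2,r2:2,r3:1,r4:Mul1,r5:Add1
cycle 12: - // r0:Add2,r1:Mul2,r2:2,r3:1,r4:Mul1,r5:Add1
cycle 13: CDB Mul1=150 // r0:Add2,r1:Mul2,r2:2,r3:1,r4:150,r5:Add1
cycle 14: - // r0:Add2,r1:Mul2,r2:2,r3:1,r4:150,r5:Add1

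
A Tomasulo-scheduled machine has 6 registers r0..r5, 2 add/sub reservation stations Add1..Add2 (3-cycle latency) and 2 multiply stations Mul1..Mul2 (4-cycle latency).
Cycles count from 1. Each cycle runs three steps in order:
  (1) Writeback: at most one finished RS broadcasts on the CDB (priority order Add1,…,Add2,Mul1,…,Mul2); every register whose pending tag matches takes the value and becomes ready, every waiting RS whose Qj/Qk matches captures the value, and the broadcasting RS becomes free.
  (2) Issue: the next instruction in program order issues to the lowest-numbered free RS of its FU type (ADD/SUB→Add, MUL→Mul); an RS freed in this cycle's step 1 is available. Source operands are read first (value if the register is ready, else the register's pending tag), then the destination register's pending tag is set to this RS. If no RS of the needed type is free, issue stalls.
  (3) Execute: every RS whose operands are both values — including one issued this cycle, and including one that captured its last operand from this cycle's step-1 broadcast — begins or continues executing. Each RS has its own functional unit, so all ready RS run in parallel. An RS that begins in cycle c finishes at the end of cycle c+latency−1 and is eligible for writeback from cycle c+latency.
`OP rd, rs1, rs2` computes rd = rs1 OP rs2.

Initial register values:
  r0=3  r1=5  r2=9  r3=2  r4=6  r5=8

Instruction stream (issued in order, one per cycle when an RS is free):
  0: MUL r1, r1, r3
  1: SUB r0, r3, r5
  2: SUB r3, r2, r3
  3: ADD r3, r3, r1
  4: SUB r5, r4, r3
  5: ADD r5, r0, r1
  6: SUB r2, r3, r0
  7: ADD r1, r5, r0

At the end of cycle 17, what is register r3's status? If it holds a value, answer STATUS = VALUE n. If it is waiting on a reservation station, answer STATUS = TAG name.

cycle 1: issue MUL r1<-Mul1 // r0:3,r1:Mul1,r2:9,r3:2,r4:6,r5:8
cycle 2: issue SUB r0<-Add1 // r0:Add1,r1:Mul1,r2:9,r3:2,r4:6,r5:8
cycle 3: issue SUB r3<-Add2 // r0:Add1,r1:Mul1,r2:9,r3:Add2,r4:6,r5:8
cycle 4: stall // r0:Add1,r1:Mul1,r2:9,r3:Add2,r4:6,r5:8
cycle 5: CDB Add1=-6; issue ADD r3<-Add1 // r0:-6,r1:Mul1,r2:9,r3:Add1,r4:6,r5:8
cycle 6: CDB Add2=7; issue SUB r5<-Add2 // r0:-6,r1:Mul1,r2:9,r3:Add1,r4:6,r5:Add2
cycle 7: CDB Mul1=10; stall // r0:-6,r1:10,r2:9,r3:Add1,r4:6,r5:Add2
cycle 8: stall // r0:-6,r1:10,r2:9,r3:Add1,r4:6,r5:Add2
cycle 9: stall // r0:-6,r1:10,r2:9,r3:Add1,r4:6,r5:Add2
cycle 10: CDB Add1=17; issue ADD r5<-Add1 // r0:-6,r1:10,r2:9,r3:17,r4:6,r5:Add1
cycle 11: stall // r0:-6,r1:10,r2:9,r3:17,r4:6,r5:Add1
cycle 12: stall // r0:-6,r1:10,r2:9,r3:17,r4:6,r5:Add1
cycle 13: CDB Add1=4; issue SUB r2<-Add1 // r0:-6,r1:10,r2:Add1,r3:17,r4:6,r5:4
cycle 14: CDB Add2=-11; issue ADD r1<-Add2 // r0:-6,r1:Add2,r2:Add1,r3:17,r4:6,r5:4
cycle 15: - // r0:-6,r1:Add2,r2:Add1,r3:17,r4:6,r5:4
cycle 16: CDB Add1=23 // r0:-6,r1:Add2,r2:23,r3:17,r4:6,r5:4
cycle 17: CDB Add2=-2 // r0:-6,r1:-2,r2:23,r3:17,r4:6,r5:4

STATUS = VALUE 17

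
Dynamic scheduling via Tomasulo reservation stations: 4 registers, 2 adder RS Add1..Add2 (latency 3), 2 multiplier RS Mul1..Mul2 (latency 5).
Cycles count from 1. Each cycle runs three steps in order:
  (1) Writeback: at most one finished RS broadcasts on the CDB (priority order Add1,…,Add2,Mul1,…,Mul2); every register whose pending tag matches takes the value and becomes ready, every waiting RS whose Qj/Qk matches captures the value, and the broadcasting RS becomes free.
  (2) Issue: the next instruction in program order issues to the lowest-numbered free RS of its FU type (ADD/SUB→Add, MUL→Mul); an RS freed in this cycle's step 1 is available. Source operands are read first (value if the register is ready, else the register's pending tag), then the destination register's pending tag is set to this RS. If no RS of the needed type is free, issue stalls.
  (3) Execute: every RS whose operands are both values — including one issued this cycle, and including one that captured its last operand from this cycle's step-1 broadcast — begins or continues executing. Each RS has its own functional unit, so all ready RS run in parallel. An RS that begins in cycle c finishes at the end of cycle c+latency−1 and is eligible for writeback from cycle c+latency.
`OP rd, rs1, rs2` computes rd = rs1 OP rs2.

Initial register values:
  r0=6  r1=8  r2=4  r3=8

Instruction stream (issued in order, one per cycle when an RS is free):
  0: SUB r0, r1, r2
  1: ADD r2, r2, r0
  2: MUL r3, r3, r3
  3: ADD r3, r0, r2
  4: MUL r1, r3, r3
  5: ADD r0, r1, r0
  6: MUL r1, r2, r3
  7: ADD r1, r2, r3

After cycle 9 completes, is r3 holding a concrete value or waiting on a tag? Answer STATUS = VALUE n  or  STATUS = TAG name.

STATUS = TAG Add1

c1: issue SUB r0<-Add1 | r0:Add1,r1:8,r2:4,r3:8
c2: issue ADD r2<-Add2 | r0:Add1,r1:8,r2:Add2,r3:8
c3: issue MUL r3<-Mul1 | r0:Add1,r1:8,r2:Add2,r3:Mul1
c4: CDB Add1=4; issue ADD r3<-Add1 | r0:4,r1:8,r2:Add2,r3:Add1
c5: issue MUL r1<-Mul2 | r0:4,r1:Mul2,r2:Add2,r3:Add1
c6: stall | r0:4,r1:Mul2,r2:Add2,r3:Add1
c7: CDB Add2=8; issue ADD r0<-Add2 | r0:Add2,r1:Mul2,r2:8,r3:Add1
c8: CDB Mul1=64; issue MUL r1<-Mul1 | r0:Add2,r1:Mul1,r2:8,r3:Add1
c9: stall | r0:Add2,r1:Mul1,r2:8,r3:Add1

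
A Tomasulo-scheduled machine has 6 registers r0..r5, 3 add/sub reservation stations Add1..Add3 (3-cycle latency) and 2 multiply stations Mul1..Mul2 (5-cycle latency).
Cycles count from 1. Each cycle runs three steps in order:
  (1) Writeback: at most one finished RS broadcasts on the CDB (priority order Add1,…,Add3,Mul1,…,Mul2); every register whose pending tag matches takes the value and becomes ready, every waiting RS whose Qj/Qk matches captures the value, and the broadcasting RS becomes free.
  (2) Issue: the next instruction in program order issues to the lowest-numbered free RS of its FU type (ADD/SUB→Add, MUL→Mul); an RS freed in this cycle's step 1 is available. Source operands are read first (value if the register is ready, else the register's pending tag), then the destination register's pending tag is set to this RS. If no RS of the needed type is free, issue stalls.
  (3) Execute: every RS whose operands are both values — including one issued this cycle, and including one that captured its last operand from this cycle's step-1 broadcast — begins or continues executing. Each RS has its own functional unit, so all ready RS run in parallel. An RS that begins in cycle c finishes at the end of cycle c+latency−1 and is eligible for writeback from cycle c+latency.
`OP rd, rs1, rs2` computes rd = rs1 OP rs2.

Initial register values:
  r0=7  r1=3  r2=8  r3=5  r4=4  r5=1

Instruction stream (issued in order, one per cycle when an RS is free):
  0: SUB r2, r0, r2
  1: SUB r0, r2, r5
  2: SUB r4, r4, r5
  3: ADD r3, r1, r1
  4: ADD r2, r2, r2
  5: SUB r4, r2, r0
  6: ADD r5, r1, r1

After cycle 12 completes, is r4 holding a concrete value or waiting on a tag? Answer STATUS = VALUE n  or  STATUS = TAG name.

c1: issue SUB r2<-Add1 | r0:7,r1:3,r2:Add1,r3:5,r4:4,r5:1
c2: issue SUB r0<-Add2 | r0:Add2,r1:3,r2:Add1,r3:5,r4:4,r5:1
c3: issue SUB r4<-Add3 | r0:Add2,r1:3,r2:Add1,r3:5,r4:Add3,r5:1
c4: CDB Add1=-1; issue ADD r3<-Add1 | r0:Add2,r1:3,r2:-1,r3:Add1,r4:Add3,r5:1
c5: stall | r0:Add2,r1:3,r2:-1,r3:Add1,r4:Add3,r5:1
c6: CDB Add3=3; issue ADD r2<-Add3 | r0:Add2,r1:3,r2:Add3,r3:Add1,r4:3,r5:1
c7: CDB Add1=6; issue SUB r4<-Add1 | r0:Add2,r1:3,r2:Add3,r3:6,r4:Add1,r5:1
c8: CDB Add2=-2; issue ADD r5<-Add2 | r0:-2,r1:3,r2:Add3,r3:6,r4:Add1,r5:Add2
c9: CDB Add3=-2 | r0:-2,r1:3,r2:-2,r3:6,r4:Add1,r5:Add2
c10: - | r0:-2,r1:3,r2:-2,r3:6,r4:Add1,r5:Add2
c11: CDB Add2=6 | r0:-2,r1:3,r2:-2,r3:6,r4:Add1,r5:6
c12: CDB Add1=0 | r0:-2,r1:3,r2:-2,r3:6,r4:0,r5:6

STATUS = VALUE 0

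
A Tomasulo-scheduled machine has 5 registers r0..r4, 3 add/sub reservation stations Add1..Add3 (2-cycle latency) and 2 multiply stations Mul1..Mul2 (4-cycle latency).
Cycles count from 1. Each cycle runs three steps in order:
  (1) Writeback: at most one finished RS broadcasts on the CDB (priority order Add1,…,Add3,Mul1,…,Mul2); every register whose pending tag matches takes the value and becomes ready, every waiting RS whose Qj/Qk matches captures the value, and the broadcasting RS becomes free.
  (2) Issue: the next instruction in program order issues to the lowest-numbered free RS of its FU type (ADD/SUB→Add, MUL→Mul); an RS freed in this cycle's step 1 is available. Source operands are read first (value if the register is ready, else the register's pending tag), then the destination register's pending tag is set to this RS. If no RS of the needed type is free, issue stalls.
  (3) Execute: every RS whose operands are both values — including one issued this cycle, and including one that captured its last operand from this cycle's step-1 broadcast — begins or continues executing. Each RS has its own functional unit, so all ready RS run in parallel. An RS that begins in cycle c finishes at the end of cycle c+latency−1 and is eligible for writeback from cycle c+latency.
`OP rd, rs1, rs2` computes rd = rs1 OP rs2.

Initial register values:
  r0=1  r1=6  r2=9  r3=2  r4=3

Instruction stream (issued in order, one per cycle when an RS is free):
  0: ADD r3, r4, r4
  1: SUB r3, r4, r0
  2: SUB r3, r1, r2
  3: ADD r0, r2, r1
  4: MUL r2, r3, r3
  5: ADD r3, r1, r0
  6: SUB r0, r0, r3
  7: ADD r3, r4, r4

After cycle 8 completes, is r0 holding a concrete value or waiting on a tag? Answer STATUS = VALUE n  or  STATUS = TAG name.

c1: issue ADD r3<-Add1 | r0:1,r1:6,r2:9,r3:Add1,r4:3
c2: issue SUB r3<-Add2 | r0:1,r1:6,r2:9,r3:Add2,r4:3
c3: CDB Add1=6; issue SUB r3<-Add1 | r0:1,r1:6,r2:9,r3:Add1,r4:3
c4: CDB Add2=2; issue ADD r0<-Add2 | r0:Add2,r1:6,r2:9,r3:Add1,r4:3
c5: CDB Add1=-3; issue MUL r2<-Mul1 | r0:Add2,r1:6,r2:Mul1,r3:-3,r4:3
c6: CDB Add2=15; issue ADD r3<-Add1 | r0:15,r1:6,r2:Mul1,r3:Add1,r4:3
c7: issue SUB r0<-Add2 | r0:Add2,r1:6,r2:Mul1,r3:Add1,r4:3
c8: CDB Add1=21; issue ADD r3<-Add1 | r0:Add2,r1:6,r2:Mul1,r3:Add1,r4:3

STATUS = TAG Add2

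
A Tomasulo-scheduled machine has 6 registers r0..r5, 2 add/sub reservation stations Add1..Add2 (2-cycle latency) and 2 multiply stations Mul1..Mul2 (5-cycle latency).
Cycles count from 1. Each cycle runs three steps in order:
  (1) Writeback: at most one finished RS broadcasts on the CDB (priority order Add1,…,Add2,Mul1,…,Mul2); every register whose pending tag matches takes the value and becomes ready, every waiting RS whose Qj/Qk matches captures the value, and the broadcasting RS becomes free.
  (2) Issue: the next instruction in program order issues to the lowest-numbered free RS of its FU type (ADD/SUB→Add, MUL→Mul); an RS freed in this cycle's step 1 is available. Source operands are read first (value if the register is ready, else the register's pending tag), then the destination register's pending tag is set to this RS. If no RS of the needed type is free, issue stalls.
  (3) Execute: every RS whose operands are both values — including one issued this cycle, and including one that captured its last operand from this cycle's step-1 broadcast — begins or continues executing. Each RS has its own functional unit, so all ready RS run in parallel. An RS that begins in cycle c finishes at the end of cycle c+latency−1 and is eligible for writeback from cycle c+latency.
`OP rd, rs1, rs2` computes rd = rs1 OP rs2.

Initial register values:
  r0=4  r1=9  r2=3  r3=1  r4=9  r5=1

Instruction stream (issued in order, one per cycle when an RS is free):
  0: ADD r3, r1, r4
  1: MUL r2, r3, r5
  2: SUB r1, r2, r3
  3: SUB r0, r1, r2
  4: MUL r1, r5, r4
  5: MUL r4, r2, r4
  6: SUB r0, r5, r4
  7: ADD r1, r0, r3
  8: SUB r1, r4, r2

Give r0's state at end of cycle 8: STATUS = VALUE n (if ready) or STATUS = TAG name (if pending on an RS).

STATUS = TAG Add2

cycle 1: issue ADD r3<-Add1 // r0:4,r1:9,r2:3,r3:Add1,r4:9,r5:1
cycle 2: issue MUL r2<-Mul1 // r0:4,r1:9,r2:Mul1,r3:Add1,r4:9,r5:1
cycle 3: CDB Add1=18; issue SUB r1<-Add1 // r0:4,r1:Add1,r2:Mul1,r3:18,r4:9,r5:1
cycle 4: issue SUB r0<-Add2 // r0:Add2,r1:Add1,r2:Mul1,r3:18,r4:9,r5:1
cycle 5: issue MUL r1<-Mul2 // r0:Add2,r1:Mul2,r2:Mul1,r3:18,r4:9,r5:1
cycle 6: stall // r0:Add2,r1:Mul2,r2:Mul1,r3:18,r4:9,r5:1
cycle 7: stall // r0:Add2,r1:Mul2,r2:Mul1,r3:18,r4:9,r5:1
cycle 8: CDB Mul1=18; issue MUL r4<-Mul1 // r0:Add2,r1:Mul2,r2:18,r3:18,r4:Mul1,r5:1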